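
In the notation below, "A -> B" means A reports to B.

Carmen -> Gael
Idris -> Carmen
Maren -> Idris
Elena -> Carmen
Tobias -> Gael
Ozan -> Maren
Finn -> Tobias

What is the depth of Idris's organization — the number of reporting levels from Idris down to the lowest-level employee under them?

The longest chain under Idris runs Idris → Maren → Ozan, which is 2 levels below Idris.

2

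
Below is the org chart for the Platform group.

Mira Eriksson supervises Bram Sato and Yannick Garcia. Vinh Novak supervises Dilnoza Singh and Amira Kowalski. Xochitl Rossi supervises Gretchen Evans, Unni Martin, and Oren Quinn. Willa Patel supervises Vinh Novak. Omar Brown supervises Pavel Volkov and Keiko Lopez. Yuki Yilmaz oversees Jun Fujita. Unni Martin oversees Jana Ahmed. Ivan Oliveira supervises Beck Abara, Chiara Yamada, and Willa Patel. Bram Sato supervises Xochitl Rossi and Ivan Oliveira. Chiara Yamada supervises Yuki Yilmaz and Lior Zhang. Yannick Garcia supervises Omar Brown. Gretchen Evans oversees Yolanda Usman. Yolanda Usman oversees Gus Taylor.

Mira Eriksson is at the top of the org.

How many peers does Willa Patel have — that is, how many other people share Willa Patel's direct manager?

Willa Patel reports to Ivan Oliveira. Ivan Oliveira's other direct reports are Chiara Yamada, Beck Abara — 2 peers.

2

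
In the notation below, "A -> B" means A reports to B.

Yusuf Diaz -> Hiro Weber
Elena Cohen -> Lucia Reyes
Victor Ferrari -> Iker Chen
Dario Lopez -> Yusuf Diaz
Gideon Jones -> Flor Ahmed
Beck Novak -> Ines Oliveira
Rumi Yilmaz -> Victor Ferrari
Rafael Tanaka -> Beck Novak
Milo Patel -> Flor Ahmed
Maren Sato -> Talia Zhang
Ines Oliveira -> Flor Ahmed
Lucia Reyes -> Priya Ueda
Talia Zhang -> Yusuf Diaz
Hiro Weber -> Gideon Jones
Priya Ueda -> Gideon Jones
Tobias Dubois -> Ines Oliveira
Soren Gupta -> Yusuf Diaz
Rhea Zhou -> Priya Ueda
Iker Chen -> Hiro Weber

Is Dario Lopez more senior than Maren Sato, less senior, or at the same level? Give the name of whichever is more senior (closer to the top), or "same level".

Dario Lopez

Dario Lopez is 4 levels below Flor Ahmed; Maren Sato is 5. Dario Lopez is higher.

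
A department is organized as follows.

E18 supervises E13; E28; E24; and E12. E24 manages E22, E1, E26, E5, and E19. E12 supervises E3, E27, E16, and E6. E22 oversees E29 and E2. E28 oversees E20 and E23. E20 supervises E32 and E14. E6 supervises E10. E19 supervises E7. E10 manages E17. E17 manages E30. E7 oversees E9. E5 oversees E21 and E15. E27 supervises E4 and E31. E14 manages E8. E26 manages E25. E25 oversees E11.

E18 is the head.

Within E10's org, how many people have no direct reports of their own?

1

The only person in E10's organization with no one reporting to them is E30. That is 1.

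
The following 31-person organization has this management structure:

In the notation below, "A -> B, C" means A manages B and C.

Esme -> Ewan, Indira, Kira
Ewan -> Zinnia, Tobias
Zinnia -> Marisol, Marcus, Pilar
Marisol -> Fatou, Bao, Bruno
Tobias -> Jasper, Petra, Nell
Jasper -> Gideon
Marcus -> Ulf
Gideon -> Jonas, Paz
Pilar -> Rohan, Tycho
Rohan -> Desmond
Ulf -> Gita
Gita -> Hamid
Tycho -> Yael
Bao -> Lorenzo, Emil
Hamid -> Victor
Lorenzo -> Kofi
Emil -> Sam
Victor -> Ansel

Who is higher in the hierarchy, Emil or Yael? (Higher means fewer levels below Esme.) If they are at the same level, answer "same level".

Both Emil and Yael are 5 levels below Esme.

same level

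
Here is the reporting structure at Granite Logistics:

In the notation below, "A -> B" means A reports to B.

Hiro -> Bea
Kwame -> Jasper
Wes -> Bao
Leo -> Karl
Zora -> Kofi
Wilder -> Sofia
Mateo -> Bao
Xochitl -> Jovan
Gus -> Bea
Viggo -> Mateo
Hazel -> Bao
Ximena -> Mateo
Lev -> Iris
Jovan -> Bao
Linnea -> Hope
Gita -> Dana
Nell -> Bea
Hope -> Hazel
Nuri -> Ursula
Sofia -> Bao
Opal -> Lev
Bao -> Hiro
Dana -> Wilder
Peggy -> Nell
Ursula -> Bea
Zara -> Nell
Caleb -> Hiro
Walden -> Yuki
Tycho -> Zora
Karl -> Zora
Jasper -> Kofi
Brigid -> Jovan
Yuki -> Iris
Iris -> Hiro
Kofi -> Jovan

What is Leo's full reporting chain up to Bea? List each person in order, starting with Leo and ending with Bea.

Leo -> Karl -> Zora -> Kofi -> Jovan -> Bao -> Hiro -> Bea

Leo reports to Karl. Karl reports to Zora. Zora reports to Kofi. Kofi reports to Jovan. Jovan reports to Bao. Bao reports to Hiro. Hiro reports to Bea. Bea is at the top.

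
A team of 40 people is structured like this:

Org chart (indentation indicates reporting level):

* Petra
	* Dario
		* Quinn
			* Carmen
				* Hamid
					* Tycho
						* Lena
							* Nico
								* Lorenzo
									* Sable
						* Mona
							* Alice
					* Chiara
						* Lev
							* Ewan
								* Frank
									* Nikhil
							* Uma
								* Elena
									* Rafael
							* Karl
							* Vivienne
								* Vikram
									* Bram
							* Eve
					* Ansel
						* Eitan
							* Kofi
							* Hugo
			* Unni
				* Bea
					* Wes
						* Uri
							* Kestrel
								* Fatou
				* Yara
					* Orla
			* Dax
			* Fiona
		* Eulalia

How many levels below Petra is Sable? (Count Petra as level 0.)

9

Chain from Sable up to Petra: Sable → Lorenzo → Nico → Lena → Tycho → Hamid → Carmen → Quinn → Dario → Petra. That is 9 steps up, so Sable is 9 levels below Petra.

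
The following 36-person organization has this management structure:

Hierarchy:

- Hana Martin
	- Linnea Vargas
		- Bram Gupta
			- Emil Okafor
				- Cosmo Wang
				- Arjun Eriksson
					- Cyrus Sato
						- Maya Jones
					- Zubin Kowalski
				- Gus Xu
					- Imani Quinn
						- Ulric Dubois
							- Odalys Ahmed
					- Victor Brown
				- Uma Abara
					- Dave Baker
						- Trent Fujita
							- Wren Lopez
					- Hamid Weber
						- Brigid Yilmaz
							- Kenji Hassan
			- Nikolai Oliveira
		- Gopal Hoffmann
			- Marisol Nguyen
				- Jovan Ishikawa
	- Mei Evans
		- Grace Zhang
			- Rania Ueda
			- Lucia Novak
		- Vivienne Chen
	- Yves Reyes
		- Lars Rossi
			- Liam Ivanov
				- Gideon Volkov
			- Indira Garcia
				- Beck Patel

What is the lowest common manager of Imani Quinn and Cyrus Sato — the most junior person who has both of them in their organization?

Imani Quinn's chain of managers is Gus Xu, Emil Okafor, Bram Gupta, Linnea Vargas, Hana Martin. Cyrus Sato's chain of managers is Arjun Eriksson, Emil Okafor, Bram Gupta, Linnea Vargas, Hana Martin. The first manager that appears in both chains is Emil Okafor.

Emil Okafor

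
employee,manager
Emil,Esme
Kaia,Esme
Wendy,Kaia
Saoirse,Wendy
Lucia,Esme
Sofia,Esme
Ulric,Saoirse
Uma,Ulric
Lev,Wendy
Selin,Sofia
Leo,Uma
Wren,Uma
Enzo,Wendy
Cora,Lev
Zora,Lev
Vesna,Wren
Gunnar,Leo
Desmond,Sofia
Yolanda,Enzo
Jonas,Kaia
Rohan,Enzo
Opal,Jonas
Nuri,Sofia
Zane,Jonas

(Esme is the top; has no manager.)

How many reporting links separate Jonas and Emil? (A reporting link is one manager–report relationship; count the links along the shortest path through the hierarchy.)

3

Jonas is 2 levels below Esme, and Emil is 1 level below Esme (their lowest common manager). The shortest path runs up from Jonas to Esme and back down to Emil: 2 + 1 = 3 links.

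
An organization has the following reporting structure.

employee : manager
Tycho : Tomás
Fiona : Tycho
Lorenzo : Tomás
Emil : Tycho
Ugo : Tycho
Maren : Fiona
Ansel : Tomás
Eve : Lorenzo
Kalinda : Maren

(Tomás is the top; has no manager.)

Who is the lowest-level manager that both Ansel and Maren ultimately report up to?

Ansel's chain of managers is Tomás. Maren's chain of managers is Fiona, Tycho, Tomás. The first manager that appears in both chains is Tomás.

Tomás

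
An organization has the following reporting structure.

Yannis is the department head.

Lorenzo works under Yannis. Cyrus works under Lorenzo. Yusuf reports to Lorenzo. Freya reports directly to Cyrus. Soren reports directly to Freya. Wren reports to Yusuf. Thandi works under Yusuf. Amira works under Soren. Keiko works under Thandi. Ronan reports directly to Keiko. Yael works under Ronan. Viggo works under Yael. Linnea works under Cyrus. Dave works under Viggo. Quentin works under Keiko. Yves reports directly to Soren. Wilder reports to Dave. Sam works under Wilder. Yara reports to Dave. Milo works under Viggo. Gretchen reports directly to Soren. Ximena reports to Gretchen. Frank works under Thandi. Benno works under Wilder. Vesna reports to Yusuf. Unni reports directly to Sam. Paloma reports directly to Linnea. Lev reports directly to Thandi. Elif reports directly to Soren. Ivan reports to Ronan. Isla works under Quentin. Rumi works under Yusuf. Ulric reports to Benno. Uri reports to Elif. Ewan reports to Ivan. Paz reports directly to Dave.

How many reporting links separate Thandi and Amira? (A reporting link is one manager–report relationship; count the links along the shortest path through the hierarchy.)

6

Thandi is 2 levels below Lorenzo, and Amira is 4 levels below Lorenzo (their lowest common manager). The shortest path runs up from Thandi to Lorenzo and back down to Amira: 2 + 4 = 6 links.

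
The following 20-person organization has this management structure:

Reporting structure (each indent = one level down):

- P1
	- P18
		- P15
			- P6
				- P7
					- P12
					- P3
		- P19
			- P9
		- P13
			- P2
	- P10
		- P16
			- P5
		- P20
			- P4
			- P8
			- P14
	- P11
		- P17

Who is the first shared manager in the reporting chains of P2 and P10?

P1

P2's chain of managers is P13, P18, P1. P10's chain of managers is P1. The first manager that appears in both chains is P1.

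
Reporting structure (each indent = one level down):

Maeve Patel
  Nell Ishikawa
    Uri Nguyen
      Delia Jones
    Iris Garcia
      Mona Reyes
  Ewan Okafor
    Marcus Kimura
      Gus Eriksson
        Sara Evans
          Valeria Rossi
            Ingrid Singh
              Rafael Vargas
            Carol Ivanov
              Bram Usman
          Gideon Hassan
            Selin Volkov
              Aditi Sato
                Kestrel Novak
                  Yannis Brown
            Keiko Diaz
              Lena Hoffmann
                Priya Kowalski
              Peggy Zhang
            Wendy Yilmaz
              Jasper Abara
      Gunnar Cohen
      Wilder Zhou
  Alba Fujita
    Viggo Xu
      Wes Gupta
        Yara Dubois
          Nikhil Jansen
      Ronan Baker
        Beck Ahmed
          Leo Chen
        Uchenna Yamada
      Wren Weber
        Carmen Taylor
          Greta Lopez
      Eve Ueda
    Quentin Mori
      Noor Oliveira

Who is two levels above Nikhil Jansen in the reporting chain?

Wes Gupta

Nikhil Jansen reports to Yara Dubois, and Yara Dubois reports to Wes Gupta. So Nikhil Jansen's skip-level manager is Wes Gupta.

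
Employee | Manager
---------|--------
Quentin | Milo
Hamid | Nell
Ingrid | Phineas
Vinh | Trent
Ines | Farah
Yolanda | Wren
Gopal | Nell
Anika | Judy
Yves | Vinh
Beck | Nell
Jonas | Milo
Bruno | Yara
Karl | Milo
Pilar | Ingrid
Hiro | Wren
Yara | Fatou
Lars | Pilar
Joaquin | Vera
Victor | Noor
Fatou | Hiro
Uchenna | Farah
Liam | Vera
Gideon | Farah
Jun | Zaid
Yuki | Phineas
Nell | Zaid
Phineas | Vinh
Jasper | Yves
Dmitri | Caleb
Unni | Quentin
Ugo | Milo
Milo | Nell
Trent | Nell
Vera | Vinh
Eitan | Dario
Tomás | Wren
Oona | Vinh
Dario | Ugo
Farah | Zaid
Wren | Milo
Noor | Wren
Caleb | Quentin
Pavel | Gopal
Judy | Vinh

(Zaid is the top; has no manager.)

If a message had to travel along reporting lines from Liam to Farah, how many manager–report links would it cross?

Liam is 5 levels below Zaid, and Farah is 1 level below Zaid (their lowest common manager). The shortest path runs up from Liam to Zaid and back down to Farah: 5 + 1 = 6 links.

6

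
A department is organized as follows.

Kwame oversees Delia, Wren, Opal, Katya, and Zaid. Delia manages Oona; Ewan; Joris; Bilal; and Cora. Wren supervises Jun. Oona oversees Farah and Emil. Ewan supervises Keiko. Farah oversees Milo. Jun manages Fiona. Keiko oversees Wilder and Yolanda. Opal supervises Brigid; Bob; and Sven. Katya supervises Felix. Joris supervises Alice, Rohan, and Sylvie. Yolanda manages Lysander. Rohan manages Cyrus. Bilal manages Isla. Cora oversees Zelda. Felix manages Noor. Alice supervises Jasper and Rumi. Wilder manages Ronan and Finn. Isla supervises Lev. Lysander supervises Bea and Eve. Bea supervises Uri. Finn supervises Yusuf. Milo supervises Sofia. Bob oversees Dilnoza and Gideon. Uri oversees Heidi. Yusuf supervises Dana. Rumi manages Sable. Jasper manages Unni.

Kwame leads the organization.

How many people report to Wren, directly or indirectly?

2

Wren directly manages Jun. Under Jun: Fiona (1). That's 2 in total.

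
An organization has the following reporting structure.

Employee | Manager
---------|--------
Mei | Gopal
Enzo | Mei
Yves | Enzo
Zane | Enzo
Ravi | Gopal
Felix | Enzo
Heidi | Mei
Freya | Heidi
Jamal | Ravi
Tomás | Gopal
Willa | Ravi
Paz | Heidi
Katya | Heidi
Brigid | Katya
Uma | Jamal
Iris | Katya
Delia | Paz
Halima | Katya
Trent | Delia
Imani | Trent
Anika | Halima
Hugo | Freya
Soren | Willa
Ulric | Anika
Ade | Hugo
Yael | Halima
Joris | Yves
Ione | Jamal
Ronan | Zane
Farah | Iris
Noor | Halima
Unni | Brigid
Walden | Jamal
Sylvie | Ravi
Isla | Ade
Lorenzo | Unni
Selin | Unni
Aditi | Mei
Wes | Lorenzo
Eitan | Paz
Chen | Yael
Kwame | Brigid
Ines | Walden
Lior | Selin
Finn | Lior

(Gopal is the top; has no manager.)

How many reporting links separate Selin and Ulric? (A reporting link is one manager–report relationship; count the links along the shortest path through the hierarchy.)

6

Selin is 3 levels below Katya, and Ulric is 3 levels below Katya (their lowest common manager). The shortest path runs up from Selin to Katya and back down to Ulric: 3 + 3 = 6 links.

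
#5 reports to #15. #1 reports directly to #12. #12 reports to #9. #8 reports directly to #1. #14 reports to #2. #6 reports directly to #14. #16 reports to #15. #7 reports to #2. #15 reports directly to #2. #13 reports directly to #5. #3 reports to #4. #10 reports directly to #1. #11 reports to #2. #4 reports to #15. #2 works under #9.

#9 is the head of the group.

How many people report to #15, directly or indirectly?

#15 directly manages #4, #16, #5. Under #4: #3 (1). #16 has no reports. Under #5: #13 (1). So #15's organization is 3 direct reports plus everyone under them: 2 + 1 + 2 = 5.

5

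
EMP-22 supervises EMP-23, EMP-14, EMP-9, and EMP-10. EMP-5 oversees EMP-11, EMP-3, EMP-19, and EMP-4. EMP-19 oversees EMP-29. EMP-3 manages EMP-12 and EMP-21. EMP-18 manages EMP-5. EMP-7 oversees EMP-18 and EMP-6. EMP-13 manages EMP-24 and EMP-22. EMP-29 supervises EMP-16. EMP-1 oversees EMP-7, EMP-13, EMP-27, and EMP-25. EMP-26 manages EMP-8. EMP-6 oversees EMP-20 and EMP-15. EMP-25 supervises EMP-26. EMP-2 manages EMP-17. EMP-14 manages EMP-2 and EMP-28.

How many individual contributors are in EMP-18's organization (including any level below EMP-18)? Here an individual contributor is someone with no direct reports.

The people in EMP-18's organization with no one reporting to them are EMP-4, EMP-16, EMP-12, EMP-21, EMP-11. That is 5.

5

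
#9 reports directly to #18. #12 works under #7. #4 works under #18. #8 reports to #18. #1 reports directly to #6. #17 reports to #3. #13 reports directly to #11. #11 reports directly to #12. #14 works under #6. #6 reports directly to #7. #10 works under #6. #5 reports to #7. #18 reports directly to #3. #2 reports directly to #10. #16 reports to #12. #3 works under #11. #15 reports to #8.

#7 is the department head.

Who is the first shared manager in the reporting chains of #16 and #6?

#7

#16's chain of managers is #12, #7. #6's chain of managers is #7. The first manager that appears in both chains is #7.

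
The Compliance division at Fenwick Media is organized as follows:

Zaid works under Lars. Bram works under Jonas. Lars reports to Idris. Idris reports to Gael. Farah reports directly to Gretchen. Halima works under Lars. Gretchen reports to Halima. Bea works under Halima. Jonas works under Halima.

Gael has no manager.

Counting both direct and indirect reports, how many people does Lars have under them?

7

Lars directly manages Halima, Zaid. Under Halima: Bea, Jonas, Bram, Gretchen, Farah (5). Zaid has no reports. So Lars's organization is 2 direct reports plus everyone under them: 6 + 1 = 7.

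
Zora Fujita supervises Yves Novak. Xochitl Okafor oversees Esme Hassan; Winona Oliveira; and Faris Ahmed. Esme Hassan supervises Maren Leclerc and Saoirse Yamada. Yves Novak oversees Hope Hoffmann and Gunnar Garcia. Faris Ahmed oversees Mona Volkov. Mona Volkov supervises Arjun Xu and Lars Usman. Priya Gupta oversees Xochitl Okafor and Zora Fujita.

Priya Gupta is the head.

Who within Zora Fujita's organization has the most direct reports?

Yves Novak

Direct-report counts within Zora Fujita's organization: Zora Fujita has 1; Yves Novak has 2. The largest is 2, held by Yves Novak.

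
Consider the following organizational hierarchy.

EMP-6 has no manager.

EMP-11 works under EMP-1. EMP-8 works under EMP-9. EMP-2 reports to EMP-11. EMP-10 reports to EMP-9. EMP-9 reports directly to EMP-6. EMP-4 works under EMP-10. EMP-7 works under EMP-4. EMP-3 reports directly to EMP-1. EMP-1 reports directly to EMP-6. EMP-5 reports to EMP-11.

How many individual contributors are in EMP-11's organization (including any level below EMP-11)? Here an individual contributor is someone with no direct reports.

2

The people in EMP-11's organization with no one reporting to them are EMP-5, EMP-2. That is 2.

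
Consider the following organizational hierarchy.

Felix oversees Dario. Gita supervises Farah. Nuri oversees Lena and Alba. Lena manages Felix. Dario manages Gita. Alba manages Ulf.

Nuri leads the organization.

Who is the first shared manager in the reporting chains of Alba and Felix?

Nuri

Alba's chain of managers is Nuri. Felix's chain of managers is Lena, Nuri. The first manager that appears in both chains is Nuri.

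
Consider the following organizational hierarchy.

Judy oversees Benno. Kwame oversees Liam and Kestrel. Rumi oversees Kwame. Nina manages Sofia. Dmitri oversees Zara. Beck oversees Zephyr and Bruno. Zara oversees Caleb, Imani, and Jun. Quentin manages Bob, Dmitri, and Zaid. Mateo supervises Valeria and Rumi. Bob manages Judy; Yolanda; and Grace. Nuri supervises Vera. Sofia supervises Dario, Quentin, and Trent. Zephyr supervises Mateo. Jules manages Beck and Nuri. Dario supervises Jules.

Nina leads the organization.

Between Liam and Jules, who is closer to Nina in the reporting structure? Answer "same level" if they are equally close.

Liam is 9 levels below Nina; Jules is 3. Jules is higher.

Jules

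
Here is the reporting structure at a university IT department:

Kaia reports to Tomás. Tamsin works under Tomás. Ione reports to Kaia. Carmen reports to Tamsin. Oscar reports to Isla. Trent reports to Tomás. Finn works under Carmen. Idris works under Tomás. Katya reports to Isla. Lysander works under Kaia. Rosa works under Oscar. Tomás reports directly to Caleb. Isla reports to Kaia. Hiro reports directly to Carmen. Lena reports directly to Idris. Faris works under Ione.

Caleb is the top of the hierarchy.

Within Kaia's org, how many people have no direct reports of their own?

The people in Kaia's organization with no one reporting to them are Faris, Lysander, Katya, Rosa. That is 4.

4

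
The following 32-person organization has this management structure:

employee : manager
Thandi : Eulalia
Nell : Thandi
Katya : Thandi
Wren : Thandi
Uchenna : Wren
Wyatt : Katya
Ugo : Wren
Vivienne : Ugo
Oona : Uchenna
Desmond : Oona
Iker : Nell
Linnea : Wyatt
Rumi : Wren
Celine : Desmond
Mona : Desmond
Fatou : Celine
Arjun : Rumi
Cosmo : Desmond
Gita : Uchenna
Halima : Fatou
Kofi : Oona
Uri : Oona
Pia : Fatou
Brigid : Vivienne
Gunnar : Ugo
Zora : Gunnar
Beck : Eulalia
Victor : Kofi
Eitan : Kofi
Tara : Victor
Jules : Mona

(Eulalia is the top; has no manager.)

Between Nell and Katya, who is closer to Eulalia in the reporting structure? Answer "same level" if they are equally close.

same level

Both Nell and Katya are 2 levels below Eulalia.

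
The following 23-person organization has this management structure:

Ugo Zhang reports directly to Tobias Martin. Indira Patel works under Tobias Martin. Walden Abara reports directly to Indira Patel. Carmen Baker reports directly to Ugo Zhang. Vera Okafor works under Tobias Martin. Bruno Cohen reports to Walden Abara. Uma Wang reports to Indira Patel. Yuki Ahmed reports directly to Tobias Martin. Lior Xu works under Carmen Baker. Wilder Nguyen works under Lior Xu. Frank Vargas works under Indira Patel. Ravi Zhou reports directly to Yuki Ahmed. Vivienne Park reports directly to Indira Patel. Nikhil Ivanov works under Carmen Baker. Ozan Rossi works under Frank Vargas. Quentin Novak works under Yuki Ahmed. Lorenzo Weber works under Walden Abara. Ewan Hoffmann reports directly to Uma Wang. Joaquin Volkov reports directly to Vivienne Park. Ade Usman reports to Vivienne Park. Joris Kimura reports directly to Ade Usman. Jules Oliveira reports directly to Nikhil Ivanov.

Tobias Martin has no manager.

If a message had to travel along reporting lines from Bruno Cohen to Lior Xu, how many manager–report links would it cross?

6

Bruno Cohen is 3 levels below Tobias Martin, and Lior Xu is 3 levels below Tobias Martin (their lowest common manager). The shortest path runs up from Bruno Cohen to Tobias Martin and back down to Lior Xu: 3 + 3 = 6 links.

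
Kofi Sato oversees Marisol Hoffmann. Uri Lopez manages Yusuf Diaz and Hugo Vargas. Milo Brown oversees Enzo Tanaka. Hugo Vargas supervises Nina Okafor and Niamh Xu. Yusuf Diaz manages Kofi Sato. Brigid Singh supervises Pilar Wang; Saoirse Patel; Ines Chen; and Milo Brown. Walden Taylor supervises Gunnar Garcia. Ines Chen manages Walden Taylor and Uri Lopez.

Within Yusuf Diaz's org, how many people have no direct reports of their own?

1

The only person in Yusuf Diaz's organization with no one reporting to them is Marisol Hoffmann. That is 1.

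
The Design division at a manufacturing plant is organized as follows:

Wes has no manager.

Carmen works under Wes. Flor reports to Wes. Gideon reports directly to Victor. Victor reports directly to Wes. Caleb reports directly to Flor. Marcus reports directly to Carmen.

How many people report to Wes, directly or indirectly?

6

Wes directly manages Carmen, Victor, Flor. Under Carmen: Marcus (1). Under Victor: Gideon (1). Under Flor: Caleb (1). So Wes's organization is 3 direct reports plus everyone under them: 2 + 2 + 2 = 6.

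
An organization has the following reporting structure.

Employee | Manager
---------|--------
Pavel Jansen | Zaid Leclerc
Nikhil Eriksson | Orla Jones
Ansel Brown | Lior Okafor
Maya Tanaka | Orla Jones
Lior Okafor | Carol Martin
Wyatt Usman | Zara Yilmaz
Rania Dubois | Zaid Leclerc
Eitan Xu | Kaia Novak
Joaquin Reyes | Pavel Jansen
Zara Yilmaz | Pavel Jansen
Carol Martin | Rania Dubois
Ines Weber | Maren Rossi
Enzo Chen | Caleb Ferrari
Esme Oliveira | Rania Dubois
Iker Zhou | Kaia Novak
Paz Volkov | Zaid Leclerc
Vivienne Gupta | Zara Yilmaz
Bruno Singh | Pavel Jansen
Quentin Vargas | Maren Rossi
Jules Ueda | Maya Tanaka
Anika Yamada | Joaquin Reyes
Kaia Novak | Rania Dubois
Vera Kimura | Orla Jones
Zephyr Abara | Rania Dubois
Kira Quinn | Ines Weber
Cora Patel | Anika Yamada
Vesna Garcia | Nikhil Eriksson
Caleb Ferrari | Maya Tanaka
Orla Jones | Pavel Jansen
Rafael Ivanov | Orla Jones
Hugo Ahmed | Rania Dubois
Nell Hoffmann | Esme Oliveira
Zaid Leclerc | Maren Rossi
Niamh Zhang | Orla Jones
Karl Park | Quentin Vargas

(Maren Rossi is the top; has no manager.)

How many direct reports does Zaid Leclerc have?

Zaid Leclerc directly manages Pavel Jansen, Rania Dubois, Paz Volkov. That is 3 direct reports.

3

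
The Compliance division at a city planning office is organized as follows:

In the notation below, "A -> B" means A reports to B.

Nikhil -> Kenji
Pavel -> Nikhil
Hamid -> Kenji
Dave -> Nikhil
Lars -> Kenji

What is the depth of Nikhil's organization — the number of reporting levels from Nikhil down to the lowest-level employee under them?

1

The longest chain under Nikhil runs Nikhil → Dave, which is 1 level below Nikhil.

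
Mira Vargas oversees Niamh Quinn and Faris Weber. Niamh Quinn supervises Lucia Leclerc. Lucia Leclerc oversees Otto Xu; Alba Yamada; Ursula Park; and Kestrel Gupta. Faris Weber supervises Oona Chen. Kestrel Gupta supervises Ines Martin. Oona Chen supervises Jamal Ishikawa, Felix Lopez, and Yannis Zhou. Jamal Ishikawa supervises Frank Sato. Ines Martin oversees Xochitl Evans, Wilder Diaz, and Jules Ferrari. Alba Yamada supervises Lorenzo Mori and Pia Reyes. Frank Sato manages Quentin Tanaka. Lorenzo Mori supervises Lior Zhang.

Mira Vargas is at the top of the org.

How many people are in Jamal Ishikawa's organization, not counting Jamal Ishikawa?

2

Jamal Ishikawa directly manages Frank Sato. Under Frank Sato: Quentin Tanaka (1). That's 2 in total.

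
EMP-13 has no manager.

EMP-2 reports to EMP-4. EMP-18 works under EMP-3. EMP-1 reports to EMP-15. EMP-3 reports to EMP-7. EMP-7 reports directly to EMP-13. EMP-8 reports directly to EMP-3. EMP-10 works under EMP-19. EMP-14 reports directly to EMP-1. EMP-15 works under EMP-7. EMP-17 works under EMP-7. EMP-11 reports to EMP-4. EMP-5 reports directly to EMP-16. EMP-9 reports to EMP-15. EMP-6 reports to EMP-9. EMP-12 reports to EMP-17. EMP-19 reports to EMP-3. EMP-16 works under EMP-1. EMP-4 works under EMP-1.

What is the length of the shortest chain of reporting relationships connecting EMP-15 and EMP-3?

2

EMP-15 is 1 level below EMP-7, and EMP-3 is 1 level below EMP-7 (their lowest common manager). The shortest path runs up from EMP-15 to EMP-7 and back down to EMP-3: 1 + 1 = 2 links.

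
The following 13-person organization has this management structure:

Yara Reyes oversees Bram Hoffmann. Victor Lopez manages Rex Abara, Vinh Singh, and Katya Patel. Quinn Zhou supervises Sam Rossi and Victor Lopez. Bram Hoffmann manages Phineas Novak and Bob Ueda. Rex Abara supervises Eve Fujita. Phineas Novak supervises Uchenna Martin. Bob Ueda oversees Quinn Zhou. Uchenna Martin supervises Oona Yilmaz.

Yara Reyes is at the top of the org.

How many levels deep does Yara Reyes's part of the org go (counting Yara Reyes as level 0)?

The longest chain under Yara Reyes runs Yara Reyes → Bram Hoffmann → Bob Ueda → Quinn Zhou → Victor Lopez → Rex Abara → Eve Fujita, which is 6 levels below Yara Reyes.

6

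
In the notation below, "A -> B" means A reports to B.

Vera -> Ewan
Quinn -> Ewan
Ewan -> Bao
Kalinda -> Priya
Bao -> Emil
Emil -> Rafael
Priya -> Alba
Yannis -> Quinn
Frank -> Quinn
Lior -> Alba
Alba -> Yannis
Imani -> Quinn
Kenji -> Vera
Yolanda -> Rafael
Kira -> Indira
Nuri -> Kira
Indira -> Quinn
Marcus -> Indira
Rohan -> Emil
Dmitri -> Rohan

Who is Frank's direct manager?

Frank reports directly to Quinn.

Quinn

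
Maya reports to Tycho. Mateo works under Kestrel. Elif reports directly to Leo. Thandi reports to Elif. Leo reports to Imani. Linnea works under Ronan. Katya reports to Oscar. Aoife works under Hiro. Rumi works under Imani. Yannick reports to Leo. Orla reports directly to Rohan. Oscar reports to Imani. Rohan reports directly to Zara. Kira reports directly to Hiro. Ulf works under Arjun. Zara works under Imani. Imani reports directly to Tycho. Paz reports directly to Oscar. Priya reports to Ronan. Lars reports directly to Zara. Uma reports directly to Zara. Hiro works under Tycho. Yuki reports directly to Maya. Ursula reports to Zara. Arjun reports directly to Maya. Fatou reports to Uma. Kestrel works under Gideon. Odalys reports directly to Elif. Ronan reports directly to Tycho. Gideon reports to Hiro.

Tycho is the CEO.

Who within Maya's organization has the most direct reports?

Direct-report counts within Maya's organization: Maya has 2; Arjun has 1. The largest is 2, held by Maya.

Maya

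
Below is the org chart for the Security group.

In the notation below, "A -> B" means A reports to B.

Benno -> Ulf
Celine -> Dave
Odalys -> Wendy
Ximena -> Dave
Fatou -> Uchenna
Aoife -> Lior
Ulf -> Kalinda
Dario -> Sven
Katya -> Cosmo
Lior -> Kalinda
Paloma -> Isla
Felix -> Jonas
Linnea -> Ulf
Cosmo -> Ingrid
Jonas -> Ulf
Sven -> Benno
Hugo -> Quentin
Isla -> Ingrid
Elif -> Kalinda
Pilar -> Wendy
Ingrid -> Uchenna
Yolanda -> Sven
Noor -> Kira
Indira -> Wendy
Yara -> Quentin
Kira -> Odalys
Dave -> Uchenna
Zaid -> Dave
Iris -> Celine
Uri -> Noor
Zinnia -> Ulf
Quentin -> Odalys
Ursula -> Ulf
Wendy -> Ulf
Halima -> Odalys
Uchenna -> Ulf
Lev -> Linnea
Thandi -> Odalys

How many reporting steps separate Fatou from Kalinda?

3

Chain from Fatou up to Kalinda: Fatou → Uchenna → Ulf → Kalinda. That is 3 steps up, so Fatou is 3 levels below Kalinda.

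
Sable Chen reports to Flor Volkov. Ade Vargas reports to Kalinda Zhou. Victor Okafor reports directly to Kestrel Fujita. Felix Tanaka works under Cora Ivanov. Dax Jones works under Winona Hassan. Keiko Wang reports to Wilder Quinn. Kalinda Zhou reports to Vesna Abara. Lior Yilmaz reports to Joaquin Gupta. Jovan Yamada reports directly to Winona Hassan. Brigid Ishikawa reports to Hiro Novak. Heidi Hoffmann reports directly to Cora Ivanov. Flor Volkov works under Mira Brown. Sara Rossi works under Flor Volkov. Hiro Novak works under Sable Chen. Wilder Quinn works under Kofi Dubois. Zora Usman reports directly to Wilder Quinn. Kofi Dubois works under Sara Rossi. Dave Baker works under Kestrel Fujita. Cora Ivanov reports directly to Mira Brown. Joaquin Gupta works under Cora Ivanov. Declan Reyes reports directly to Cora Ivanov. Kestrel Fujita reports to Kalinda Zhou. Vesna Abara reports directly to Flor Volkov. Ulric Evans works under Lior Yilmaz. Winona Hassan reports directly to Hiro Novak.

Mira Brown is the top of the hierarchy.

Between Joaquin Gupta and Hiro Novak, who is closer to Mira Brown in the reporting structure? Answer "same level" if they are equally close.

Joaquin Gupta is 2 levels below Mira Brown; Hiro Novak is 3. Joaquin Gupta is higher.

Joaquin Gupta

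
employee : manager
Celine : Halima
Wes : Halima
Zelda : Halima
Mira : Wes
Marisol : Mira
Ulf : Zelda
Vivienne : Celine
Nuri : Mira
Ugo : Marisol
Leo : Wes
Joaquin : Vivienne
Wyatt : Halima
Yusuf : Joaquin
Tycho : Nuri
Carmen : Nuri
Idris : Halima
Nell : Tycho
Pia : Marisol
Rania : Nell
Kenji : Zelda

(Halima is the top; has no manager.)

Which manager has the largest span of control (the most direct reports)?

Direct-report counts: Halima has 5; Zelda has 2; Wes has 2; Mira has 2; Nuri has 2; Tycho has 1; Nell has 1; Marisol has 2; Celine has 1; Vivienne has 1; Joaquin has 1. The largest is 5, held by Halima.

Halima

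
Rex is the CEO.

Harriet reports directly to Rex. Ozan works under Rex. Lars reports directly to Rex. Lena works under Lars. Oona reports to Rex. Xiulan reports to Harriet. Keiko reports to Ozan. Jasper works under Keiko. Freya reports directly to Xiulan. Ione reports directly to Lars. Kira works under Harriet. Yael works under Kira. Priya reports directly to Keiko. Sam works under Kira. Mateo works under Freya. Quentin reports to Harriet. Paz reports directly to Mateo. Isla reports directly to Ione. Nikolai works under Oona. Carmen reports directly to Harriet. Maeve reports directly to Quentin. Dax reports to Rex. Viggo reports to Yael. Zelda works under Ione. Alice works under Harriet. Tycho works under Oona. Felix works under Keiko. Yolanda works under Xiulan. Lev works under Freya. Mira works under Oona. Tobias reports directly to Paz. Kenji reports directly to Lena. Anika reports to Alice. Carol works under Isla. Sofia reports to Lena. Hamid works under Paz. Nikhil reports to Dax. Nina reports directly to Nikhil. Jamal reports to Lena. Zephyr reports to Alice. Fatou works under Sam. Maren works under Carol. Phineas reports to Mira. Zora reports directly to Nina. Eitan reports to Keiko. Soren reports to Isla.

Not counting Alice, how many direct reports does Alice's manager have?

Alice reports to Harriet. Harriet's other direct reports are Xiulan, Kira, Quentin, Carmen — 4 peers.

4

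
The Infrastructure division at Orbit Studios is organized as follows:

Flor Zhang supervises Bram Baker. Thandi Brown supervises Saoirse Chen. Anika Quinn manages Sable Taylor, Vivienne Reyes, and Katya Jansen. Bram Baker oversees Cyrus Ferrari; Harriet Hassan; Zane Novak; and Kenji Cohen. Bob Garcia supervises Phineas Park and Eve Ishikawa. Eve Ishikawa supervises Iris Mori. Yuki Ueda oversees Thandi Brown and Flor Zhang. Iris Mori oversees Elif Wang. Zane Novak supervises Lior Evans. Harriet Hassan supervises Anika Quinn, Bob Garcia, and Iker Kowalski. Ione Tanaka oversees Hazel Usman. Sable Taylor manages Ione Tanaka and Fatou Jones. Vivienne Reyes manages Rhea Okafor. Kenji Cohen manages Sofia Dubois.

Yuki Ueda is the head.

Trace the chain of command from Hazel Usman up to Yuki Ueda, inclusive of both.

Hazel Usman reports to Ione Tanaka. Ione Tanaka reports to Sable Taylor. Sable Taylor reports to Anika Quinn. Anika Quinn reports to Harriet Hassan. Harriet Hassan reports to Bram Baker. Bram Baker reports to Flor Zhang. Flor Zhang reports to Yuki Ueda. Yuki Ueda is at the top.

Hazel Usman -> Ione Tanaka -> Sable Taylor -> Anika Quinn -> Harriet Hassan -> Bram Baker -> Flor Zhang -> Yuki Ueda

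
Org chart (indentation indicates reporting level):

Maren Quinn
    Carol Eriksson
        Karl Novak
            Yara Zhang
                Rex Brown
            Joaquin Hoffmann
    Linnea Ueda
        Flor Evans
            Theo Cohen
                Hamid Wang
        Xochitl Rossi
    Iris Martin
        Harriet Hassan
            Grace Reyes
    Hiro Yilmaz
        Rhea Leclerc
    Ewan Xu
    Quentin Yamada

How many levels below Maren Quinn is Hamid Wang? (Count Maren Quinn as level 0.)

4

Chain from Hamid Wang up to Maren Quinn: Hamid Wang → Theo Cohen → Flor Evans → Linnea Ueda → Maren Quinn. That is 4 steps up, so Hamid Wang is 4 levels below Maren Quinn.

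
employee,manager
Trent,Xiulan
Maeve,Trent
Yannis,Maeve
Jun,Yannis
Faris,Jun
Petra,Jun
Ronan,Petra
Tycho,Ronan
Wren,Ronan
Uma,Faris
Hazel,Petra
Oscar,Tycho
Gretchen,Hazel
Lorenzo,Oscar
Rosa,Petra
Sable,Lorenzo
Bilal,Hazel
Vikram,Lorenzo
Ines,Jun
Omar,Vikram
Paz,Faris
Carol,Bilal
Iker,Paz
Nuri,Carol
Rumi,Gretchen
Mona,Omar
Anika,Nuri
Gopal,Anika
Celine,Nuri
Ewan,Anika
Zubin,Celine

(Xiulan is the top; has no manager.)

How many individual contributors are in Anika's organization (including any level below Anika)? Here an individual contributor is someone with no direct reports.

2

The people in Anika's organization with no one reporting to them are Ewan, Gopal. That is 2.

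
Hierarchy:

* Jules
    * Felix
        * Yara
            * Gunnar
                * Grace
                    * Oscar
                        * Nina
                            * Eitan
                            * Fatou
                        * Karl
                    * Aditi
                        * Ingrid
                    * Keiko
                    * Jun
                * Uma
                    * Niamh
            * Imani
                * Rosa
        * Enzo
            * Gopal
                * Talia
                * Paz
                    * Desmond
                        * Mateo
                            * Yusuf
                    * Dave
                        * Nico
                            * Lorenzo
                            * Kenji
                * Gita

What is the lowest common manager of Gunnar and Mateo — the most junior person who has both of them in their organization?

Felix

Gunnar's chain of managers is Yara, Felix, Jules. Mateo's chain of managers is Desmond, Paz, Gopal, Enzo, Felix, Jules. The first manager that appears in both chains is Felix.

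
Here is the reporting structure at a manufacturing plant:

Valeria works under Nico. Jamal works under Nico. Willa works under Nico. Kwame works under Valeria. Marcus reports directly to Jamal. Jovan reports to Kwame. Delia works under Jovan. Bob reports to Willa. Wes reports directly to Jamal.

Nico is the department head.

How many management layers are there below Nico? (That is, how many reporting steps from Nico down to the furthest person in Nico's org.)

The longest chain under Nico runs Nico → Valeria → Kwame → Jovan → Delia, which is 4 levels below Nico.

4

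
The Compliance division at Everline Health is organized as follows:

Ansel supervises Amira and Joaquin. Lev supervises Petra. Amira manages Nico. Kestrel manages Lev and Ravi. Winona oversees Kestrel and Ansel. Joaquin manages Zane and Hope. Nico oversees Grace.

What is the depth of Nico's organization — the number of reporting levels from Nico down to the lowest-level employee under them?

1

The longest chain under Nico runs Nico → Grace, which is 1 level below Nico.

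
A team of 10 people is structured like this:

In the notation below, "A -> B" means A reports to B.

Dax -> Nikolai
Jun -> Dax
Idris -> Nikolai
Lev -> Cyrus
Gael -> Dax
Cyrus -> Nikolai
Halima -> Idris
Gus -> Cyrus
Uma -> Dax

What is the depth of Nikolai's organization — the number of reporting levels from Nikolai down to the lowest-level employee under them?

The longest chain under Nikolai runs Nikolai → Idris → Halima, which is 2 levels below Nikolai.

2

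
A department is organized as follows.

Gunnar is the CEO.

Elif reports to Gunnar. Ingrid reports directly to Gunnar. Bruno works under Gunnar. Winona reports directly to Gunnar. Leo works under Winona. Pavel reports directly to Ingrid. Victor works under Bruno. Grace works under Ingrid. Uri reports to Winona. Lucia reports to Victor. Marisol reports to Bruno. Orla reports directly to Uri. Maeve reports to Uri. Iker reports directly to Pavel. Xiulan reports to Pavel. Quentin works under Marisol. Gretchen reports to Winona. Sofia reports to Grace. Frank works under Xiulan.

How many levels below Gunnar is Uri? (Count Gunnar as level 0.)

Chain from Uri up to Gunnar: Uri → Winona → Gunnar. That is 2 steps up, so Uri is 2 levels below Gunnar.

2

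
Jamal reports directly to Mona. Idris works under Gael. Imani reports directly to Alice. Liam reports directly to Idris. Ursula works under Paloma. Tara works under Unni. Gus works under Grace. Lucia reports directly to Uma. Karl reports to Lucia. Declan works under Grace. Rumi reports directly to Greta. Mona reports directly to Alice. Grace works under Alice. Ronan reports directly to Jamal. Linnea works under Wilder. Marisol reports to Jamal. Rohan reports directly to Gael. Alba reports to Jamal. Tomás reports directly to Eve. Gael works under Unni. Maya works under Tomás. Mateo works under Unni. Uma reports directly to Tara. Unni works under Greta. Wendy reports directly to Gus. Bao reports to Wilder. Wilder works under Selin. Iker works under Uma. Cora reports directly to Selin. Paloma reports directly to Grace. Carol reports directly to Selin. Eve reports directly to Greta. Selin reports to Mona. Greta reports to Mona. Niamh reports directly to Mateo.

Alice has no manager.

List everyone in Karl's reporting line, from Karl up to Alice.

Karl reports to Lucia. Lucia reports to Uma. Uma reports to Tara. Tara reports to Unni. Unni reports to Greta. Greta reports to Mona. Mona reports to Alice. Alice is at the top.

Karl -> Lucia -> Uma -> Tara -> Unni -> Greta -> Mona -> Alice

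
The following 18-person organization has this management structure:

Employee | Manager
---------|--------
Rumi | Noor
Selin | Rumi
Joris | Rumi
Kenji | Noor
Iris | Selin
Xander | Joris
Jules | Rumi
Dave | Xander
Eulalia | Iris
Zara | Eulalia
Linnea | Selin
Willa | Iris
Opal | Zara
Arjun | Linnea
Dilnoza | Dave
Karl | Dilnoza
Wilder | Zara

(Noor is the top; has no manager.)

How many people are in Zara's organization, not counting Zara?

Zara directly manages Opal, Wilder. Opal has no reports. Wilder has no reports. So Zara's organization is 2 direct reports plus everyone under them: 1 + 1 = 2.

2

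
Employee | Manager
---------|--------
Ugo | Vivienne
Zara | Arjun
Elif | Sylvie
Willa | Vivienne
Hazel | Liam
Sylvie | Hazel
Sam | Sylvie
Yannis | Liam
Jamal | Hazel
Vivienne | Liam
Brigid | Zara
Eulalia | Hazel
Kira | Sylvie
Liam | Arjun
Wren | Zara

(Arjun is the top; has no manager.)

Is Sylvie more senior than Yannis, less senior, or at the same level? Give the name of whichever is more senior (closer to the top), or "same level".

Yannis

Sylvie is 3 levels below Arjun; Yannis is 2. Yannis is higher.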